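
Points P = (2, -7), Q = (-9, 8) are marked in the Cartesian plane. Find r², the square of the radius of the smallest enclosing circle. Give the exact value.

The smallest circle enclosing two points has them as diameter endpoints.
Centre = midpoint = (-3.5, 0.5); r² = |PQ|²/4 = 346/4 = 86.5.

86.5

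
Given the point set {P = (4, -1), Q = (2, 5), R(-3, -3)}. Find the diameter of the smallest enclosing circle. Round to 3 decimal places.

Side lengths²: PQ² = 40, PR² = 53, QR² = 89.
Since QR² = 89 < 53 + 40 = 93, the triangle is acute, so the smallest enclosing circle is the circumcircle.
Circumcentre = (-15/46, 41/46), r² = 23585/1058.
Diameter = 2r = 2√(23585/1058) ≈ 9.443.

9.443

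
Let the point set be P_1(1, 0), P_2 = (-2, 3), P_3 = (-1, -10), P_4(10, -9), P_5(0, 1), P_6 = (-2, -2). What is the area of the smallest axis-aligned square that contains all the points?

The bounding box has width 12 and height 13.
An axis-aligned square enclosing the set must have side ≥ max(width, height).
So the minimum side is max(12, 13) = 13.
Area = 13² = 169.

169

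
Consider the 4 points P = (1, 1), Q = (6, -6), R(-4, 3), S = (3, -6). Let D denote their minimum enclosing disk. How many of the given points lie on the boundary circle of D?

2

A smallest enclosing disk is always determined by at most three of the input points on its boundary.
The farthest pair is Q–R with squared distance 181. The circle on this segment as diameter has centre (1, -1.5) and r² = 181/4 = 45.25.
Check P: distance² to centre = 6.25 ≤ 45.25, so it lies inside.
All remaining points lie in this disk, and no smaller disk contains both endpoints, so this is the minimum enclosing circle.
The points at distance exactly r from the centre are Q, R — 2 points.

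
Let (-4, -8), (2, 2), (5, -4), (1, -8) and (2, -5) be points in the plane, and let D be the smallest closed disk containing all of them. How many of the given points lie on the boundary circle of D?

3

By Welzl's lemma the MEC is supported by two points (diametrically opposite) or three points (on a circumcircle).
The minimum enclosing circle is determined by three boundary points: (-4, -8), (2, 2), (5, -4).
Their circumcentre is (-17/22, -69/22) with r² = 8245/242.
The farthest remaining point (1, -8) is at distance² 6485/242 ≤ 8245/242.
The points at distance exactly r from the centre are (-4, -8), (2, 2), (5, -4) — 3 points.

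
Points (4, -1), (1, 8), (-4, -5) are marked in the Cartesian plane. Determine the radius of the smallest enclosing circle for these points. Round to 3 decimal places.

Call the three points A, B, C in the order given.
Side lengths²: AB² = 90, AC² = 80, BC² = 194.
Since BC² = 194 ≥ 90 + 80 = 170, the angle opposite BC is not acute, so the smallest enclosing circle has BC as diameter.
Centre = midpoint of BC = (-1.5, 1.5), r² = 194/4 = 48.5.
r = √(48.5) ≈ 6.964.

6.964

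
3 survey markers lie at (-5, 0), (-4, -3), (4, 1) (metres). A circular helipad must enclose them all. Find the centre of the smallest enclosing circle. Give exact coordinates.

(-3/7, -1/7)

Call the three points A, B, C in the order given.
Side lengths²: AB² = 10, AC² = 82, BC² = 80.
Since AC² = 82 < 80 + 10 = 90, the triangle is acute, so the smallest enclosing circle is the circumcircle.
Circumcentre = (-3/7, -1/7), r² = 1025/49.
Centre = (-3/7, -1/7).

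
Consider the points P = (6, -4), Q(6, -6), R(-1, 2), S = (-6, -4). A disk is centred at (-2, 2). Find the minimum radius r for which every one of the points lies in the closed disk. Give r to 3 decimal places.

11.314

The required radius is the distance from (-2, 2) to the farthest point.
Squared distances: 100, 128, 1, 52.
Maximum is 128, attained at Q.
r = √128 ≈ 11.314.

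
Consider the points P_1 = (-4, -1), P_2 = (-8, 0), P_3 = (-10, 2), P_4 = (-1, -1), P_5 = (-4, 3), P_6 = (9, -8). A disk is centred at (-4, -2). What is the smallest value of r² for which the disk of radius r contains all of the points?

205

The required radius is the distance from (-4, -2) to the farthest point.
Squared distances: 1, 20, 52, 10, 25, 205.
Maximum is 205, attained at P_6.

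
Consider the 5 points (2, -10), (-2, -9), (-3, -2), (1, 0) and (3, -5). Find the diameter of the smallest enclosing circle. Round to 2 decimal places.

The minimum enclosing circle is determined by three boundary points: (2, -10), (-3, -2), (1, 0).
Their circumcentre is (43/42, -106/21) with r² = 44945/1764.
The farthest remaining point (-2, -9) is at distance² 43685/1764 ≤ 44945/1764.
Diameter = 2r = 2√(44945/1764) ≈ 10.10.

10.10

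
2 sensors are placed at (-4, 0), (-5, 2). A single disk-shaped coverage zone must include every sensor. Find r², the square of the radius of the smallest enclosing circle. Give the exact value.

The smallest circle enclosing two points has them as diameter endpoints.
Centre = midpoint = (-4.5, 1); r² = |(-4, 0)−(-5, 2)|²/4 = 5/4 = 1.25.

1.25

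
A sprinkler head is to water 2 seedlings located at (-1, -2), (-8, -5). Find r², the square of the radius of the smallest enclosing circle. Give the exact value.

The smallest circle enclosing two points has them as diameter endpoints.
Centre = midpoint = (-4.5, -3.5); r² = |(-1, -2)−(-8, -5)|²/4 = 58/4 = 14.5.

14.5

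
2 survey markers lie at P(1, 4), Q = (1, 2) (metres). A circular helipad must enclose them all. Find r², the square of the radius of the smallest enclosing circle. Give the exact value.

1

The smallest circle enclosing two points has them as diameter endpoints.
Centre = midpoint = (1, 3); r² = |PQ|²/4 = 4/4 = 1.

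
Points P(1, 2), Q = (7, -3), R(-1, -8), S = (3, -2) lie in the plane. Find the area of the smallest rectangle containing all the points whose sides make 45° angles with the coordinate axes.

71.5

In coordinates u = x + y, v = x − y the rectangle is axis-aligned; the map (x,y)→(u,v) scales areas by 2.
u-values: 3, 4, -9, 1; range = 4 − (-9) = 13.
v-values: -1, 10, 7, 5; range = 10 − (-1) = 11.
Area = (13 × 11) / 2 = 71.5.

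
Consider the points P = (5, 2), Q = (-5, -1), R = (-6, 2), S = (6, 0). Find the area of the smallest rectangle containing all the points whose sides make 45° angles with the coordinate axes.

91

In coordinates u = x + y, v = x − y the rectangle is axis-aligned; the map (x,y)→(u,v) scales areas by 2.
u-values: 7, -6, -4, 6; range = 7 − (-6) = 13.
v-values: 3, -4, -8, 6; range = 6 − (-8) = 14.
Area = (13 × 14) / 2 = 91.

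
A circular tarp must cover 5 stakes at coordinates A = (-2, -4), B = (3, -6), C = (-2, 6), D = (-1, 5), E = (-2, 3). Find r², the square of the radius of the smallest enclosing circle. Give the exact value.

42.25

By Welzl's lemma the MEC is supported by two points (diametrically opposite) or three points (on a circumcircle).
The farthest pair is B–C with squared distance 169. The circle on this segment as diameter has centre (0.5, 0) and r² = 169/4 = 42.25.
Check A: distance² to centre = 22.25 ≤ 42.25, so it lies inside.
All remaining points lie in this disk, and no smaller disk contains both endpoints, so this is the minimum enclosing circle.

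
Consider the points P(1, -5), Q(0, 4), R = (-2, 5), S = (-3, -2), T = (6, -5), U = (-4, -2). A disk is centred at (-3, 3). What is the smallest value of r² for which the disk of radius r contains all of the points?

145

The required radius is the distance from (-3, 3) to the farthest point.
Squared distances: 80, 10, 5, 25, 145, 26.
Maximum is 145, attained at T.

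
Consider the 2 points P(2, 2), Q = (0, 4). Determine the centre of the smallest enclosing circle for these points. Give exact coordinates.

(1, 3)

The smallest circle enclosing two points has them as diameter endpoints.
Centre = midpoint = (1, 3); r² = |PQ|²/4 = 8/4 = 2.
Centre = (1, 3).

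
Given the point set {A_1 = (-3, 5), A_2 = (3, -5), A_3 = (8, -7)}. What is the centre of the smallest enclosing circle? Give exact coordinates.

(2.5, -1)

Side lengths²: A_1A_2² = 136, A_1A_3² = 265, A_2A_3² = 29.
Since A_1A_3² = 265 ≥ 136 + 29 = 165, the angle opposite A_1A_3 is not acute, so the smallest enclosing circle has A_1A_3 as diameter.
Centre = midpoint of A_1A_3 = (2.5, -1), r² = 265/4 = 66.25.
Centre = (2.5, -1).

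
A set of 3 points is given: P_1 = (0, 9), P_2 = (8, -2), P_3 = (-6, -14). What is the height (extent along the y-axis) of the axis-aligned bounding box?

max y = 9, min y = -14, so height = 23.

23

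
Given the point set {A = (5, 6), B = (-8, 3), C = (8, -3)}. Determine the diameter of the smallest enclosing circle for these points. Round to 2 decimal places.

17.09

Side lengths²: AB² = 178, AC² = 90, BC² = 292.
Since BC² = 292 ≥ 178 + 90 = 268, the angle opposite BC is not acute, so the smallest enclosing circle has BC as diameter.
Centre = midpoint of BC = (0, 0), r² = 292/4 = 73.
Diameter = 2r = 2√73 ≈ 17.09.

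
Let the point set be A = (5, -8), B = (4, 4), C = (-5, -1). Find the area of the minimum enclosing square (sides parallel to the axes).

144

The bounding box has width 10 and height 12.
An axis-aligned square enclosing the set must have side ≥ max(width, height).
So the minimum side is max(10, 12) = 12.
Area = 12² = 144.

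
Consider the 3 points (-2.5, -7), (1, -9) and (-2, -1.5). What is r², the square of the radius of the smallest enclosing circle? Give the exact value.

16.3125

Call the three points A, B, C in the order given.
Side lengths²: AB² = 16.25, AC² = 30.5, BC² = 65.25.
Since BC² = 65.25 ≥ 30.5 + 16.25 = 46.75, the angle opposite BC is not acute, so the smallest enclosing circle has BC as diameter.
Centre = midpoint of BC = (-0.5, -5.25), r² = 65.25/4 = 16.3125.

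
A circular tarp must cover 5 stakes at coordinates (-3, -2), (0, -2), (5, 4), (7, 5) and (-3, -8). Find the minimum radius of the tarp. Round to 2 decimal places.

The minimum enclosing circle of a finite set is fixed by two of the points (as a diameter) or three (as a circumcircle).
The farthest pair is (7, 5)–(-3, -8) with squared distance 269. The circle on this segment as diameter has centre (2, -1.5) and r² = 269/4 = 67.25.
Check (-3, -2): distance² to centre = 25.25 ≤ 67.25, so it lies inside.
All remaining points lie in this disk, and no smaller disk contains both endpoints, so this is the minimum enclosing circle.
r = √(67.25) ≈ 8.20.

8.20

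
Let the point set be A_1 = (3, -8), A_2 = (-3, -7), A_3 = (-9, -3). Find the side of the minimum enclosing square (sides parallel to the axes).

The bounding box has width 12 and height 5.
An axis-aligned square enclosing the set must have side ≥ max(width, height).
So the minimum side is max(12, 5) = 12.

12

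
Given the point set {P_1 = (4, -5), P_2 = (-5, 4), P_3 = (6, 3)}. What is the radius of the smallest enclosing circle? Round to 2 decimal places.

6.44

Side lengths²: P_1P_2² = 162, P_1P_3² = 68, P_2P_3² = 122.
Since P_1P_2² = 162 < 122 + 68 = 190, the triangle is acute, so the smallest enclosing circle is the circumcircle.
Circumcentre = (0.2, 0.2), r² = 41.48.
r = √(41.48) ≈ 6.44.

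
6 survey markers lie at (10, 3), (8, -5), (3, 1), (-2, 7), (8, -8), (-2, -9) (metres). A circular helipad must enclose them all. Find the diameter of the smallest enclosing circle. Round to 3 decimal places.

The minimum enclosing circle is determined by three boundary points: (-2, 7), (8, -8), (-2, -9).
Their circumcentre is (2.25, -1) with r² = 82.0625.
The farthest remaining point (10, 3) is at distance² 76.0625 ≤ 82.0625.
Diameter = 2r = 2√(82.0625) ≈ 18.118.

18.118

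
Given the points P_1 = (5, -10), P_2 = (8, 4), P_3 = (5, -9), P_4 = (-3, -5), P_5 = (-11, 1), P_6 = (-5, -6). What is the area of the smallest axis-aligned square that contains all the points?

361

The bounding box has width 19 and height 14.
An axis-aligned square enclosing the set must have side ≥ max(width, height).
So the minimum side is max(19, 14) = 19.
Area = 19² = 361.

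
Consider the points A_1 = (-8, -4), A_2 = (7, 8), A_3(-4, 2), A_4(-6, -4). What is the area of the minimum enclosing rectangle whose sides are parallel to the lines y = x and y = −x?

67.5

In coordinates u = x + y, v = x − y the rectangle is axis-aligned; the map (x,y)→(u,v) scales areas by 2.
u-values: -12, 15, -2, -10; range = 15 − (-12) = 27.
v-values: -4, -1, -6, -2; range = -1 − (-6) = 5.
Area = (27 × 5) / 2 = 67.5.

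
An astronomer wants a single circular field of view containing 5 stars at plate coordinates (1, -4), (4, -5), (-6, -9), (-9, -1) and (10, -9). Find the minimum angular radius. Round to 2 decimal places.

A smallest enclosing disk is always determined by at most three of the input points on its boundary.
The farthest pair is (-9, -1)–(10, -9) with squared distance 425. The circle on this segment as diameter has centre (0.5, -5) and r² = 425/4 = 106.25.
Check (1, -4): distance² to centre = 1.25 ≤ 106.25, so it lies inside.
All remaining points lie in this disk, and no smaller disk contains both endpoints, so this is the minimum enclosing circle.
r = √(106.25) ≈ 10.31.

10.31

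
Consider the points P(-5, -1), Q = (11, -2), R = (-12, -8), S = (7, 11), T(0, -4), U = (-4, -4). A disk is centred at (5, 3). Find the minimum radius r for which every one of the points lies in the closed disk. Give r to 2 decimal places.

The required radius is the distance from (5, 3) to the farthest point.
Squared distances: 116, 61, 410, 68, 74, 130.
Maximum is 410, attained at R.
r = √410 ≈ 20.25.

20.25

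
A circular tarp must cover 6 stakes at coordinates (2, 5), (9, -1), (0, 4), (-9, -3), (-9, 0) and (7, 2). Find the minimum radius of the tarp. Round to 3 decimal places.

By Welzl's lemma the MEC is supported by two points (diametrically opposite) or three points (on a circumcircle).
The minimum enclosing circle is determined by three boundary points: (9, -1), (-9, -3), (-9, 0).
Their circumcentre is (-1/18, -1.5) with r² = 13325/162.
The farthest remaining point (7, 2) is at distance² 10049/162 ≤ 13325/162.
r = √(13325/162) ≈ 9.069.

9.069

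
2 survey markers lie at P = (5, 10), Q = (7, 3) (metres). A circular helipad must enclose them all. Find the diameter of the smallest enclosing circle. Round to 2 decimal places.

7.28

The smallest circle enclosing two points has them as diameter endpoints.
Centre = midpoint = (6, 6.5); r² = |PQ|²/4 = 53/4 = 13.25.
Diameter = 2r = 2√(13.25) ≈ 7.28.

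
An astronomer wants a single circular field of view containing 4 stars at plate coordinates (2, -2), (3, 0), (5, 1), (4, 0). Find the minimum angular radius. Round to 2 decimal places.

The minimum enclosing circle of a finite set is fixed by two of the points (as a diameter) or three (as a circumcircle).
The farthest pair is (2, -2)–(5, 1) with squared distance 18. The circle on this segment as diameter has centre (3.5, -0.5) and r² = 18/4 = 4.5.
Check (3, 0): distance² to centre = 0.5 ≤ 4.5, so it lies inside.
All remaining points lie in this disk, and no smaller disk contains both endpoints, so this is the minimum enclosing circle.
r = √(4.5) ≈ 2.12.

2.12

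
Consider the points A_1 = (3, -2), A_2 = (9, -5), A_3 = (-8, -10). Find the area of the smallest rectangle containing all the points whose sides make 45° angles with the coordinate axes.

In coordinates u = x + y, v = x − y the rectangle is axis-aligned; the map (x,y)→(u,v) scales areas by 2.
u-values: 1, 4, -18; range = 4 − (-18) = 22.
v-values: 5, 14, 2; range = 14 − 2 = 12.
Area = (22 × 12) / 2 = 132.

132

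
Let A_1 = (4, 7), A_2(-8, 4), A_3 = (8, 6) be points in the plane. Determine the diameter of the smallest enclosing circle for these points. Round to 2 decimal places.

Side lengths²: A_1A_2² = 153, A_1A_3² = 17, A_2A_3² = 260.
Since A_2A_3² = 260 ≥ 153 + 17 = 170, the angle opposite A_2A_3 is not acute, so the smallest enclosing circle has A_2A_3 as diameter.
Centre = midpoint of A_2A_3 = (0, 5), r² = 260/4 = 65.
Diameter = 2r = 2√65 ≈ 16.12.

16.12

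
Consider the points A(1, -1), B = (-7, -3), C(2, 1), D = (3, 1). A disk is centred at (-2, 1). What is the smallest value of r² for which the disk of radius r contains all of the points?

The required radius is the distance from (-2, 1) to the farthest point.
Squared distances: 13, 41, 16, 25.
Maximum is 41, attained at B.

41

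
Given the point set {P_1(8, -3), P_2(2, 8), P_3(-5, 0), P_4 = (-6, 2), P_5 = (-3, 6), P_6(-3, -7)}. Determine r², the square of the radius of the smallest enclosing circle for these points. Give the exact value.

The minimum enclosing circle of a finite set is fixed by two of the points (as a diameter) or three (as a circumcircle).
The minimum enclosing circle is determined by three boundary points: P_1, P_2, P_6.
Their circumcentre is (37/58, 7/58) with r² = 107545/1682.
The farthest remaining point P_5 is at distance² 80401/1682 ≤ 107545/1682.

107545/1682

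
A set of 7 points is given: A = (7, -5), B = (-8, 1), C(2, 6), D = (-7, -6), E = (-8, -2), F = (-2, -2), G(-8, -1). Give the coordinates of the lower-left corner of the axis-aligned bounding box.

(-8, -6)

x-range [-8, 7], y-range [-6, 6].
The lower-left corner is (-8, -6).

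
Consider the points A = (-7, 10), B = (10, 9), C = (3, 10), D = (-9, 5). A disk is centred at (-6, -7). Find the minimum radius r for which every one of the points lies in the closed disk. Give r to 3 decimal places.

The required radius is the distance from (-6, -7) to the farthest point.
Squared distances: 290, 512, 370, 153.
Maximum is 512, attained at B.
r = √512 ≈ 22.627.

22.627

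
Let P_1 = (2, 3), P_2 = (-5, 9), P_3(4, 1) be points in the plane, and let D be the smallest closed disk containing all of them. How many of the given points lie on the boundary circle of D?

Side lengths²: P_1P_2² = 85, P_1P_3² = 8, P_2P_3² = 145.
Since P_2P_3² = 145 ≥ 85 + 8 = 93, the angle opposite P_2P_3 is not acute, so the smallest enclosing circle has P_2P_3 as diameter.
Centre = midpoint of P_2P_3 = (-0.5, 5), r² = 145/4 = 36.25.
The points at distance exactly r from the centre are P_2, P_3 — 2 points.

2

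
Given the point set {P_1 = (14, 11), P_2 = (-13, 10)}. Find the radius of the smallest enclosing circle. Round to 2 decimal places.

13.51

The smallest circle enclosing two points has them as diameter endpoints.
Centre = midpoint = (0.5, 10.5); r² = |P_1P_2|²/4 = 730/4 = 182.5.
r = √(182.5) ≈ 13.51.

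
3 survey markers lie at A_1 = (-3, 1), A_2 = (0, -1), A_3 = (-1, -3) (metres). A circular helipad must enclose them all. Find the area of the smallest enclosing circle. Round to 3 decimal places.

Side lengths²: A_1A_2² = 13, A_1A_3² = 20, A_2A_3² = 5.
Since A_1A_3² = 20 ≥ 13 + 5 = 18, the angle opposite A_1A_3 is not acute, so the smallest enclosing circle has A_1A_3 as diameter.
Centre = midpoint of A_1A_3 = (-2, -1), r² = 20/4 = 5.
Area = π·r² = π·5 ≈ 15.708.

15.708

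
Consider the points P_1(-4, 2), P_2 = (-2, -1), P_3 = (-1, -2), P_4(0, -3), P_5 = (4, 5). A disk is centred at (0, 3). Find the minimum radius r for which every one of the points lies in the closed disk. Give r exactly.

6

The required radius is the distance from (0, 3) to the farthest point.
Squared distances: 17, 20, 26, 36, 20.
Maximum is 36, attained at P_4.
r = √36 = 6.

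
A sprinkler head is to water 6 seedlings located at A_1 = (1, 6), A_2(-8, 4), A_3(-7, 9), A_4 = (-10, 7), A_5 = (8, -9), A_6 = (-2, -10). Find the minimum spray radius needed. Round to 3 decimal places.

12.042

The farthest pair is A_4–A_5 with squared distance 580. The circle on this segment as diameter has centre (-1, -1) and r² = 580/4 = 145.
Check A_1: distance² to centre = 53 ≤ 145, so it lies inside.
All remaining points lie in this disk, and no smaller disk contains both endpoints, so this is the minimum enclosing circle.
r = √145 ≈ 12.042.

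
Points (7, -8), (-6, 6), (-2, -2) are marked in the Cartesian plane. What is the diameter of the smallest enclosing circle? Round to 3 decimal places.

Call the three points A, B, C in the order given.
Side lengths²: AB² = 365, AC² = 117, BC² = 80.
Since AB² = 365 ≥ 117 + 80 = 197, the angle opposite AB is not acute, so the smallest enclosing circle has AB as diameter.
Centre = midpoint of AB = (0.5, -1), r² = 365/4 = 91.25.
Diameter = 2r = 2√(91.25) ≈ 19.105.

19.105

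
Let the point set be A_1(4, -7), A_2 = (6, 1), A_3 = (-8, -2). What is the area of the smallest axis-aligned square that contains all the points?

196

The bounding box has width 14 and height 8.
An axis-aligned square enclosing the set must have side ≥ max(width, height).
So the minimum side is max(14, 8) = 14.
Area = 14² = 196.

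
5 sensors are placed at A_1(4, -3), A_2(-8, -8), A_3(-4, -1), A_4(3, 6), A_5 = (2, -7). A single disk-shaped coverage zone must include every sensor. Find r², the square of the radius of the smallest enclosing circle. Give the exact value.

A smallest enclosing disk is always determined by at most three of the input points on its boundary.
The farthest pair is A_2–A_4 with squared distance 317. The circle on this segment as diameter has centre (-2.5, -1) and r² = 317/4 = 79.25.
Check A_1: distance² to centre = 46.25 ≤ 79.25, so it lies inside.
All remaining points lie in this disk, and no smaller disk contains both endpoints, so this is the minimum enclosing circle.

79.25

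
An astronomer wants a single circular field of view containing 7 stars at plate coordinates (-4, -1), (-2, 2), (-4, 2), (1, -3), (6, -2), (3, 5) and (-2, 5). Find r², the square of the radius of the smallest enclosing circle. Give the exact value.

57065/1922

The minimum enclosing circle is determined by three boundary points: (-4, -1), (6, -2), (-2, 5).
Their circumcentre is (75/62, 37/62) with r² = 57065/1922.
The farthest remaining point (-4, 2) is at distance² 55949/1922 ≤ 57065/1922.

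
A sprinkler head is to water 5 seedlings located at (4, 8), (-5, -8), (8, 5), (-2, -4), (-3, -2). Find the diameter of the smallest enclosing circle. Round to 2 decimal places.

The minimum enclosing circle of a finite set is fixed by two of the points (as a diameter) or three (as a circumcircle).
The minimum enclosing circle is determined by three boundary points: (4, 8), (-5, -8), (8, 5).
Their circumcentre is (9/14, -9/14) with r² = 8425/98.
The farthest remaining point (-2, -4) is at distance² 1789/98 ≤ 8425/98.
Diameter = 2r = 2√(8425/98) ≈ 18.54.

18.54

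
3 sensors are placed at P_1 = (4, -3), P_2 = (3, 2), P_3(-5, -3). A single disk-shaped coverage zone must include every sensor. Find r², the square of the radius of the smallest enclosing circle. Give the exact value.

23.14

Side lengths²: P_1P_2² = 26, P_1P_3² = 81, P_2P_3² = 89.
Since P_2P_3² = 89 < 81 + 26 = 107, the triangle is acute, so the smallest enclosing circle is the circumcircle.
Circumcentre = (-0.5, -1.3), r² = 23.14.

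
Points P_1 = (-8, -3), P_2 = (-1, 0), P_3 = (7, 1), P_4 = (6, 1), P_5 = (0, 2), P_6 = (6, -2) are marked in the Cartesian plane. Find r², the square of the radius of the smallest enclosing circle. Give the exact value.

60.25

A smallest enclosing disk is always determined by at most three of the input points on its boundary.
The farthest pair is P_1–P_3 with squared distance 241. The circle on this segment as diameter has centre (-0.5, -1) and r² = 241/4 = 60.25.
Check P_2: distance² to centre = 1.25 ≤ 60.25, so it lies inside.
All remaining points lie in this disk, and no smaller disk contains both endpoints, so this is the minimum enclosing circle.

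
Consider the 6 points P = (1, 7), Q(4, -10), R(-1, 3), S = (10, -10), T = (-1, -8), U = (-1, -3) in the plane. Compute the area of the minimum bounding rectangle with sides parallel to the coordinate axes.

x ranges over [-1, 10], width 11.
y ranges over [-10, 7], height 17.
Area = 11 × 17 = 187.

187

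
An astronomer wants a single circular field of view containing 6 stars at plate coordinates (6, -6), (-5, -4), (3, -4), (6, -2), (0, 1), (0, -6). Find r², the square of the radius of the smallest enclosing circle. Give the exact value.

The minimum enclosing circle of a finite set is fixed by two of the points (as a diameter) or three (as a circumcircle).
The minimum enclosing circle is determined by three boundary points: (6, -6), (-5, -4), (6, -2).
Their circumcentre is (15/22, -4) with r² = 15625/484.
The farthest remaining point (0, 1) is at distance² 12325/484 ≤ 15625/484.

15625/484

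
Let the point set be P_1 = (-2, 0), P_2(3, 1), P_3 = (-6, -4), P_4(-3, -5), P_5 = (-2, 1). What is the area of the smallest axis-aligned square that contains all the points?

The bounding box has width 9 and height 6.
An axis-aligned square enclosing the set must have side ≥ max(width, height).
So the minimum side is max(9, 6) = 9.
Area = 9² = 81.

81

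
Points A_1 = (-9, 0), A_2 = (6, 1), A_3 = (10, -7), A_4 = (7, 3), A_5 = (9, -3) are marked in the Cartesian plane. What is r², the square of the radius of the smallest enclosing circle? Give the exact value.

A smallest enclosing disk is always determined by at most three of the input points on its boundary.
The farthest pair is A_1–A_3 with squared distance 410. The circle on this segment as diameter has centre (0.5, -3.5) and r² = 410/4 = 102.5.
Check A_2: distance² to centre = 50.5 ≤ 102.5, so it lies inside.
All remaining points lie in this disk, and no smaller disk contains both endpoints, so this is the minimum enclosing circle.

102.5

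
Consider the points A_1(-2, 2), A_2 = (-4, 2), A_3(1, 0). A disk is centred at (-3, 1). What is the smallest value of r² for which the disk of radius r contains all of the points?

17

The required radius is the distance from (-3, 1) to the farthest point.
Squared distances: 2, 2, 17.
Maximum is 17, attained at A_3.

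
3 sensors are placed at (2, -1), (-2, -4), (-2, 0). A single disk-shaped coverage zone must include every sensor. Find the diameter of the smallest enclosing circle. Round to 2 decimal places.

Call the three points A, B, C in the order given.
Side lengths²: AB² = 25, AC² = 17, BC² = 16.
Since AB² = 25 < 17 + 16 = 33, the triangle is acute, so the smallest enclosing circle is the circumcircle.
Circumcentre = (-0.375, -2), r² = 6.640625.
Diameter = 2r = 2√(6.640625) ≈ 5.15.

5.15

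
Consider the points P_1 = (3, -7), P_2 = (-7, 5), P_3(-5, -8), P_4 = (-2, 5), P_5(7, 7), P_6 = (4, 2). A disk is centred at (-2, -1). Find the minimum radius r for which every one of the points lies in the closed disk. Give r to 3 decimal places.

The required radius is the distance from (-2, -1) to the farthest point.
Squared distances: 61, 61, 58, 36, 145, 45.
Maximum is 145, attained at P_5.
r = √145 ≈ 12.042.

12.042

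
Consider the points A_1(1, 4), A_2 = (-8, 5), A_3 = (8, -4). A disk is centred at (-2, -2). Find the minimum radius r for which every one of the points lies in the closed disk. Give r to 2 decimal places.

The required radius is the distance from (-2, -2) to the farthest point.
Squared distances: 45, 85, 104.
Maximum is 104, attained at A_3.
r = √104 ≈ 10.20.

10.20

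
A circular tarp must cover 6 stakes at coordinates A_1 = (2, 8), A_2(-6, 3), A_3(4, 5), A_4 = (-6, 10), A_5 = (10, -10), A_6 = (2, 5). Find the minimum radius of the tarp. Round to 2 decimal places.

12.81

A smallest enclosing disk is always determined by at most three of the input points on its boundary.
The farthest pair is A_4–A_5 with squared distance 656. The circle on this segment as diameter has centre (2, 0) and r² = 656/4 = 164.
Check A_1: distance² to centre = 64 ≤ 164, so it lies inside.
All remaining points lie in this disk, and no smaller disk contains both endpoints, so this is the minimum enclosing circle.
r = √164 ≈ 12.81.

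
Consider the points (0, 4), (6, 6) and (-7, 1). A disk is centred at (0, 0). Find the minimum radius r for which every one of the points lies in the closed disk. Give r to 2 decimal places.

The required radius is the distance from (0, 0) to the farthest point.
Squared distances: 16, 72, 50.
Maximum is 72, attained at (6, 6).
r = √72 ≈ 8.49.

8.49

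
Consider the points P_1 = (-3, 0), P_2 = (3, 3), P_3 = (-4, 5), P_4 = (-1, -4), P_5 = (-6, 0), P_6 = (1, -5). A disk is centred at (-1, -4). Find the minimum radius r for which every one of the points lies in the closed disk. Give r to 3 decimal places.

9.487

The required radius is the distance from (-1, -4) to the farthest point.
Squared distances: 20, 65, 90, 0, 41, 5.
Maximum is 90, attained at P_3.
r = √90 ≈ 9.487.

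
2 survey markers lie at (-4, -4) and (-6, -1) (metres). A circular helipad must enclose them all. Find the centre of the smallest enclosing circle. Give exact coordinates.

(-5, -2.5)

The smallest circle enclosing two points has them as diameter endpoints.
Centre = midpoint = (-5, -2.5); r² = |(-4, -4)−(-6, -1)|²/4 = 13/4 = 3.25.
Centre = (-5, -2.5).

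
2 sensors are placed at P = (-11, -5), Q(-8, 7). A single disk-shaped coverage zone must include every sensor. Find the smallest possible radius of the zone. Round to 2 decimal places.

The smallest circle enclosing two points has them as diameter endpoints.
Centre = midpoint = (-9.5, 1); r² = |PQ|²/4 = 153/4 = 38.25.
r = √(38.25) ≈ 6.18.

6.18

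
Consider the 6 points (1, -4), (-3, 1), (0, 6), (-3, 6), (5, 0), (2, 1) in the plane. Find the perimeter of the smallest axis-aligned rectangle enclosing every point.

36

Width = max x − min x = 5 − (-3) = 8.
Height = max y − min y = 6 − (-4) = 10.
Perimeter = 2(8 + 10) = 36.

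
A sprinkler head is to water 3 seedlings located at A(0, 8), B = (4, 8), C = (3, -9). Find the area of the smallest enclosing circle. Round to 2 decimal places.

234.86

Side lengths²: AB² = 16, AC² = 298, BC² = 290.
Since AC² = 298 < 290 + 16 = 306, the triangle is acute, so the smallest enclosing circle is the circumcircle.
Circumcentre = (2, -7/17), r² = 21605/289.
Area = π·r² = π·21605/289 ≈ 234.86.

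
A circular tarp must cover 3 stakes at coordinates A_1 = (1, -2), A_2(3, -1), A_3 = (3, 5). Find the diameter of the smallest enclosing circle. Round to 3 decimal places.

7.280

Side lengths²: A_1A_2² = 5, A_1A_3² = 53, A_2A_3² = 36.
Since A_1A_3² = 53 ≥ 36 + 5 = 41, the angle opposite A_1A_3 is not acute, so the smallest enclosing circle has A_1A_3 as diameter.
Centre = midpoint of A_1A_3 = (2, 1.5), r² = 53/4 = 13.25.
Diameter = 2r = 2√(13.25) ≈ 7.280.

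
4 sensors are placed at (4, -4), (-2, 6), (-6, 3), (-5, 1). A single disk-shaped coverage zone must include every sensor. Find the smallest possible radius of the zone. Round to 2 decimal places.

6.14

By Welzl's lemma the MEC is supported by two points (diametrically opposite) or three points (on a circumcircle).
The minimum enclosing circle is determined by three boundary points: (4, -4), (-2, 6), (-6, 3).
Their circumcentre is (-37/58, 1/58) with r² = 63325/1682.
The farthest remaining point (-5, 1) is at distance² 33629/1682 ≤ 63325/1682.
r = √(63325/1682) ≈ 6.14.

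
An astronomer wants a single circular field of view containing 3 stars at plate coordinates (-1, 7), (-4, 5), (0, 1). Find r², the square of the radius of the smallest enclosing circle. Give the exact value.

9.62

Call the three points A, B, C in the order given.
Side lengths²: AB² = 13, AC² = 37, BC² = 32.
Since AC² = 37 < 32 + 13 = 45, the triangle is acute, so the smallest enclosing circle is the circumcircle.
Circumcentre = (-1.1, 3.9), r² = 9.62.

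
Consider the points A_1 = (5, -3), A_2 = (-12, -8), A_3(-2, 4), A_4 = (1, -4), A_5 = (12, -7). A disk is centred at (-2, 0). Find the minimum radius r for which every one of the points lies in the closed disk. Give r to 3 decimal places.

15.652

The required radius is the distance from (-2, 0) to the farthest point.
Squared distances: 58, 164, 16, 25, 245.
Maximum is 245, attained at A_5.
r = √245 ≈ 15.652.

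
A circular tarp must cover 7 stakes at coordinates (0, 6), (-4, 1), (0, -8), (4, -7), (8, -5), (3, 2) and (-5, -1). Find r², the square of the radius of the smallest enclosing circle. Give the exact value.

A smallest enclosing disk is always determined by at most three of the input points on its boundary.
The minimum enclosing circle is determined by three boundary points: (0, 6), (0, -8), (8, -5).
Their circumcentre is (1.9375, -1) with r² = 52.75390625.
The farthest remaining point (-5, -1) is at distance² 48.12890625 ≤ 52.75390625.

52.75390625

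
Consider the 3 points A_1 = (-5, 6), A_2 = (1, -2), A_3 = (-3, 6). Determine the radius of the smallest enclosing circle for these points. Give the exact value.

Side lengths²: A_1A_2² = 100, A_1A_3² = 4, A_2A_3² = 80.
Since A_1A_2² = 100 ≥ 80 + 4 = 84, the angle opposite A_1A_2 is not acute, so the smallest enclosing circle has A_1A_2 as diameter.
Centre = midpoint of A_1A_2 = (-2, 2), r² = 100/4 = 25.
r = √25 = 5.

5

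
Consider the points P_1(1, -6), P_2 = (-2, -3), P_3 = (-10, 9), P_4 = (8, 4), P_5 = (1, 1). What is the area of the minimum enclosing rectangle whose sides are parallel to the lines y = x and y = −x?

221

In coordinates u = x + y, v = x − y the rectangle is axis-aligned; the map (x,y)→(u,v) scales areas by 2.
u-values: -5, -5, -1, 12, 2; range = 12 − (-5) = 17.
v-values: 7, 1, -19, 4, 0; range = 7 − (-19) = 26.
Area = (17 × 26) / 2 = 221.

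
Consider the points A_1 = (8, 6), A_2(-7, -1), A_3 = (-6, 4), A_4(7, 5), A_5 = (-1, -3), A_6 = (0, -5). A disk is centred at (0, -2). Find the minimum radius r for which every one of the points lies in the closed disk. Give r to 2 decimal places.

The required radius is the distance from (0, -2) to the farthest point.
Squared distances: 128, 50, 72, 98, 2, 9.
Maximum is 128, attained at A_1.
r = √128 ≈ 11.31.

11.31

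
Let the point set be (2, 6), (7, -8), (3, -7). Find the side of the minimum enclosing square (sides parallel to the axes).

The bounding box has width 5 and height 14.
An axis-aligned square enclosing the set must have side ≥ max(width, height).
So the minimum side is max(5, 14) = 14.

14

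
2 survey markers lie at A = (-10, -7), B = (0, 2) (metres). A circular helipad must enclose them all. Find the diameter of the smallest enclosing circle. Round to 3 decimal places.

13.454

The smallest circle enclosing two points has them as diameter endpoints.
Centre = midpoint = (-5, -2.5); r² = |AB|²/4 = 181/4 = 45.25.
Diameter = 2r = 2√(45.25) ≈ 13.454.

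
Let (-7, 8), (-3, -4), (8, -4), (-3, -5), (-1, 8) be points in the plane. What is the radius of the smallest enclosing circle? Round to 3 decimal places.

9.605

The minimum enclosing circle of a finite set is fixed by two of the points (as a diameter) or three (as a circumcircle).
The farthest pair is (-7, 8)–(8, -4) with squared distance 369. The circle on this segment as diameter has centre (0.5, 2) and r² = 369/4 = 92.25.
Check (-3, -4): distance² to centre = 48.25 ≤ 92.25, so it lies inside.
All remaining points lie in this disk, and no smaller disk contains both endpoints, so this is the minimum enclosing circle.
r = √(92.25) ≈ 9.605.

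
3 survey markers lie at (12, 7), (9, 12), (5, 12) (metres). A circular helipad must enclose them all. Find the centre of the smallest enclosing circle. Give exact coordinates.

Call the three points A, B, C in the order given.
Side lengths²: AB² = 34, AC² = 74, BC² = 16.
Since AC² = 74 ≥ 34 + 16 = 50, the angle opposite AC is not acute, so the smallest enclosing circle has AC as diameter.
Centre = midpoint of AC = (8.5, 9.5), r² = 74/4 = 18.5.
Centre = (8.5, 9.5).

(8.5, 9.5)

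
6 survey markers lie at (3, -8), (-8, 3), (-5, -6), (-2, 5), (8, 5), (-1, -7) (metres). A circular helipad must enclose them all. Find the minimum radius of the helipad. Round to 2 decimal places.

The minimum enclosing circle is determined by three boundary points: (3, -8), (-8, 3), (8, 5).
Their circumcentre is (4/9, 4/9) with r² = 6305/81.
The farthest remaining point (-5, -6) is at distance² 5765/81 ≤ 6305/81.
r = √(6305/81) ≈ 8.82.

8.82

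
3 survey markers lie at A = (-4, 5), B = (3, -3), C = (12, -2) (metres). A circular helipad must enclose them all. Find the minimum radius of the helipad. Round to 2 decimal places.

Side lengths²: AB² = 113, AC² = 305, BC² = 82.
Since AC² = 305 ≥ 113 + 82 = 195, the angle opposite AC is not acute, so the smallest enclosing circle has AC as diameter.
Centre = midpoint of AC = (4, 1.5), r² = 305/4 = 76.25.
r = √(76.25) ≈ 8.73.

8.73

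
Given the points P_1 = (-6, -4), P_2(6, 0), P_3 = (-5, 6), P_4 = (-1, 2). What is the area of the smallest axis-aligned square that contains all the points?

144

The bounding box has width 12 and height 10.
An axis-aligned square enclosing the set must have side ≥ max(width, height).
So the minimum side is max(12, 10) = 12.
Area = 12² = 144.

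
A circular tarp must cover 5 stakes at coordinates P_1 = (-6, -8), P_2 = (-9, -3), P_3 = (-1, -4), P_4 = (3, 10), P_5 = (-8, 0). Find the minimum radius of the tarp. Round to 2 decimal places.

A smallest enclosing disk is always determined by at most three of the input points on its boundary.
The farthest pair is P_1–P_4 with squared distance 405. The circle on this segment as diameter has centre (-1.5, 1) and r² = 405/4 = 101.25.
Check P_2: distance² to centre = 72.25 ≤ 101.25, so it lies inside.
All remaining points lie in this disk, and no smaller disk contains both endpoints, so this is the minimum enclosing circle.
r = √(101.25) ≈ 10.06.

10.06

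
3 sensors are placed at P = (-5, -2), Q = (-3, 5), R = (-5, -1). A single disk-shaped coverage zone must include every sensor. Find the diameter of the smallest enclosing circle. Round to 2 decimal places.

Side lengths²: PQ² = 53, PR² = 1, QR² = 40.
Since PQ² = 53 ≥ 40 + 1 = 41, the angle opposite PQ is not acute, so the smallest enclosing circle has PQ as diameter.
Centre = midpoint of PQ = (-4, 1.5), r² = 53/4 = 13.25.
Diameter = 2r = 2√(13.25) ≈ 7.28.

7.28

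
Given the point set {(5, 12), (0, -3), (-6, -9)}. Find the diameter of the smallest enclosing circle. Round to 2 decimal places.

Call the three points A, B, C in the order given.
Side lengths²: AB² = 250, AC² = 562, BC² = 72.
Since AC² = 562 ≥ 250 + 72 = 322, the angle opposite AC is not acute, so the smallest enclosing circle has AC as diameter.
Centre = midpoint of AC = (-0.5, 1.5), r² = 562/4 = 140.5.
Diameter = 2r = 2√(140.5) ≈ 23.71.

23.71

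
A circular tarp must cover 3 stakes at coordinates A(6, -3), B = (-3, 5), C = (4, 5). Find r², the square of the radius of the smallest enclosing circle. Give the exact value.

36.25

Side lengths²: AB² = 145, AC² = 68, BC² = 49.
Since AB² = 145 ≥ 68 + 49 = 117, the angle opposite AB is not acute, so the smallest enclosing circle has AB as diameter.
Centre = midpoint of AB = (1.5, 1), r² = 145/4 = 36.25.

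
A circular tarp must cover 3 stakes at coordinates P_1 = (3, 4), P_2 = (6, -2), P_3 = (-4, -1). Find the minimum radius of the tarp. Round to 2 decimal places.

5.09

Side lengths²: P_1P_2² = 45, P_1P_3² = 74, P_2P_3² = 101.
Since P_2P_3² = 101 < 74 + 45 = 119, the triangle is acute, so the smallest enclosing circle is the circumcircle.
Circumcentre = (41/38, -27/38), r² = 18685/722.
r = √(18685/722) ≈ 5.09.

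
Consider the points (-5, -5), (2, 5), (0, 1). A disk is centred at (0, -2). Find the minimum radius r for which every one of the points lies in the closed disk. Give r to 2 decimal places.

The required radius is the distance from (0, -2) to the farthest point.
Squared distances: 34, 53, 9.
Maximum is 53, attained at (2, 5).
r = √53 ≈ 7.28.

7.28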